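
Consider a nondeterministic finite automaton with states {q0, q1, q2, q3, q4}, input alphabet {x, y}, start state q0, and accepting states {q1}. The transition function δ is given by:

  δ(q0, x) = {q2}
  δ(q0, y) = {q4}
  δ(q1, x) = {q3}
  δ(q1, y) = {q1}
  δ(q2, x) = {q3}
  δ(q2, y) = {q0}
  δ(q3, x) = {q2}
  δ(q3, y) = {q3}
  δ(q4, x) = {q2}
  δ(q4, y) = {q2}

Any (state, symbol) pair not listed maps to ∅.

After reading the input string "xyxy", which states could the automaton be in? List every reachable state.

{q0}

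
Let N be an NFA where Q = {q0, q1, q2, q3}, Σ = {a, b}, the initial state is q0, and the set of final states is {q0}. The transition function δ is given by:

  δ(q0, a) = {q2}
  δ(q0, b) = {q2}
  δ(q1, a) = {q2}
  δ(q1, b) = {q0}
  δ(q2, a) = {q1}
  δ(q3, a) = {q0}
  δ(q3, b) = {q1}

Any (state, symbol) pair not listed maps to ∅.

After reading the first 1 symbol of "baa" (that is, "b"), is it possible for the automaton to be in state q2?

Yes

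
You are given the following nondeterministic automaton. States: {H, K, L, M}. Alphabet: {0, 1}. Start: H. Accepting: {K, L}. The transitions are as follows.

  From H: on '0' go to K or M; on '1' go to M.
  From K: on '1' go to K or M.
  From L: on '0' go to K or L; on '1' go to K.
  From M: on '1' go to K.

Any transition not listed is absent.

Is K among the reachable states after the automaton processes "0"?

Start in {H}.
Read '0': {H} → {K, M}.
State K is in {K, M}.

Yes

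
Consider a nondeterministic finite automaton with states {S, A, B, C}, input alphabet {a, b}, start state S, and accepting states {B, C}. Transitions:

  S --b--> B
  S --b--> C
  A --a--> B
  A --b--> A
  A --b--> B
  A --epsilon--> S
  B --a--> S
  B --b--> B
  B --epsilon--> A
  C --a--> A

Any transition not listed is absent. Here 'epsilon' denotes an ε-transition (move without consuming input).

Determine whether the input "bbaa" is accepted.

Yes

Start in {S}.
Read 'b': S→{B, C}; union {B, C}; ε-closure = {S, A, B, C}.
Read 'b': S→{B, C}, A→{A, B}, B→{B}, C→∅; union {A, B, C}; ε-closure = {S, A, B, C}.
Read 'a': S→∅, A→{B}, B→{S}, C→{A}; now {S, A, B}.
Read 'a': S→∅, A→{B}, B→{S}; union {S, B}; ε-closure = {S, A, B}.
The final set {S, A, B} contains the accepting state B.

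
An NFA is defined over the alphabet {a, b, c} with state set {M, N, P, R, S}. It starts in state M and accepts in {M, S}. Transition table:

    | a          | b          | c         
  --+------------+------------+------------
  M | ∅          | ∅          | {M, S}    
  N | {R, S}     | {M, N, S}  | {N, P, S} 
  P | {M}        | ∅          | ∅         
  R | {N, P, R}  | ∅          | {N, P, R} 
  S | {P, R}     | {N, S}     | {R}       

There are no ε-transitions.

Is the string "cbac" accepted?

No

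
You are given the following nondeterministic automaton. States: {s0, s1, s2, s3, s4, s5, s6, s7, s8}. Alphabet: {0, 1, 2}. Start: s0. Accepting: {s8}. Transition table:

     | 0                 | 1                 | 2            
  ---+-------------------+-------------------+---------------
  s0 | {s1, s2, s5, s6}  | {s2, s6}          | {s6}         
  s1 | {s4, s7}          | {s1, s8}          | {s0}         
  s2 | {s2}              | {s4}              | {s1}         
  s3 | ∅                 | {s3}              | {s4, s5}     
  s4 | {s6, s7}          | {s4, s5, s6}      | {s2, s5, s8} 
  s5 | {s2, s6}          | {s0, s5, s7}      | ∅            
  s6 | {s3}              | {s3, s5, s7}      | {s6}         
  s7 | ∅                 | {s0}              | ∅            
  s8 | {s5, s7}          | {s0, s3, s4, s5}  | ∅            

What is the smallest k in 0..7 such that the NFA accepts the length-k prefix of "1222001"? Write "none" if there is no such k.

none

Start in {s0}.
Read '1': {s0} → {s2, s6}.
Read '2': {s2, s6} → {s1, s6}.
Read '2': {s1, s6} → {s0, s6}.
Read '2': {s0, s6} → {s6}.
Read '0': {s6} → {s3}.
Read '0': {s3} → ∅.
The set is empty and remains empty for the remaining 1 symbol.
No reachable set along the way intersects F.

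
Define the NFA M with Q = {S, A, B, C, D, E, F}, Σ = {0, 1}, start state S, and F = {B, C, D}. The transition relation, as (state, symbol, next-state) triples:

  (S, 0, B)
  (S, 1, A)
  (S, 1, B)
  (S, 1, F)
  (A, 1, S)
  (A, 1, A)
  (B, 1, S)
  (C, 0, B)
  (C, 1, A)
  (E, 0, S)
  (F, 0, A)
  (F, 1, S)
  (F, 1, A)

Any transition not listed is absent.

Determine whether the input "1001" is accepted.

No

Start in {S}.
Read '1': {S} → {A, B, F}.
Read '0': {A, B, F} → {A}.
Read '0': {A} → ∅.
The set is empty and remains empty for the remaining 1 symbol.
The final set ∅ contains no accepting state.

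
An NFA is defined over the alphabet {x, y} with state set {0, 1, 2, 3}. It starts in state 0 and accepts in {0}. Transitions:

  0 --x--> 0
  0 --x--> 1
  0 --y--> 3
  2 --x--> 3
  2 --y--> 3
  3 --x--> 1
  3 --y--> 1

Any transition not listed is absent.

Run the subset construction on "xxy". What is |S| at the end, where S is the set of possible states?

1

Start in {0}.
Read 'x': 0→{0, 1}; now {0, 1}.
Read 'x': 0→{0, 1}, 1→∅; now {0, 1}.
Read 'y': 0→{3}, 1→∅; now {3}.
That set has 1 state.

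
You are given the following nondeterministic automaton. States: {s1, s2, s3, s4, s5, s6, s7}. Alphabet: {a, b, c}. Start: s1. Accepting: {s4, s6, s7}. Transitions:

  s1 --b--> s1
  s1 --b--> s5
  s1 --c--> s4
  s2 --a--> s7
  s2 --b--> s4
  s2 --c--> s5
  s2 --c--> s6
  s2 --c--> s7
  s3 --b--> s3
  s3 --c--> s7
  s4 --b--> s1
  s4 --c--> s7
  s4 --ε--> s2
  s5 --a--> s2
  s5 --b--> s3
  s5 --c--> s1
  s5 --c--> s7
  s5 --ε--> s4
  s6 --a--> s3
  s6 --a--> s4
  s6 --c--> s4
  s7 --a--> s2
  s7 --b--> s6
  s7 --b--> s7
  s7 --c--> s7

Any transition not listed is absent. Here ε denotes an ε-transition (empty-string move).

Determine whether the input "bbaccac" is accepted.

Start in {s1}.
Read 'b': s1→{s1, s5}; union {s1, s5}; ε-closure = {s1, s2, s4, s5}.
Read 'b': s1→{s1, s5}, s2→{s4}, s4→{s1}, s5→{s3}; union {s1, s3, s4, s5}; ε-closure = {s1, s2, s3, s4, s5}.
Read 'a': s1→∅, s2→{s7}, s3→∅, s4→∅, s5→{s2}; now {s2, s7}.
Read 'c': s2→{s5, s6, s7}, s7→{s7}; union {s5, s6, s7}; ε-closure = {s2, s4, s5, s6, s7}.
Read 'c': s2→{s5, s6, s7}, s4→{s7}, s5→{s1, s7}, s6→{s4}, s7→{s7}; union {s1, s4, s5, s6, s7}; ε-closure = {s1, s2, s4, s5, s6, s7}.
Read 'a': s1→∅, s2→{s7}, s4→∅, s5→{s2}, s6→{s3, s4}, s7→{s2}; now {s2, s3, s4, s7}.
Read 'c': s2→{s5, s6, s7}, s3→{s7}, s4→{s7}, s7→{s7}; union {s5, s6, s7}; ε-closure = {s2, s4, s5, s6, s7}.
The final set {s2, s4, s5, s6, s7} contains the accepting states s4, s6, s7.

Yes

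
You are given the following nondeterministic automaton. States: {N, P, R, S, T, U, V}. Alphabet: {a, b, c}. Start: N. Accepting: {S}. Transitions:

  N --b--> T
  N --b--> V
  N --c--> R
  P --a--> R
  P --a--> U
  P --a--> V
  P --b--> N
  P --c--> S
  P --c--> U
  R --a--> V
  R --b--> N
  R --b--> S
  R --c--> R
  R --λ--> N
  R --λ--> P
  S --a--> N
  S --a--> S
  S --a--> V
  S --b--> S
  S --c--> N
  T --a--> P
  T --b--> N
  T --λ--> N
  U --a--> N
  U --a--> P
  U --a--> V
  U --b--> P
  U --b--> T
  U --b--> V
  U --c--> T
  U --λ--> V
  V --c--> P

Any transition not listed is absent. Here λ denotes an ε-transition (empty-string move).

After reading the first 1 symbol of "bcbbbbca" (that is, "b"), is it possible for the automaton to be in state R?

Start in {N}.
Read 'b': {N} → {N, T, V}.
State R is not in {N, T, V}.

No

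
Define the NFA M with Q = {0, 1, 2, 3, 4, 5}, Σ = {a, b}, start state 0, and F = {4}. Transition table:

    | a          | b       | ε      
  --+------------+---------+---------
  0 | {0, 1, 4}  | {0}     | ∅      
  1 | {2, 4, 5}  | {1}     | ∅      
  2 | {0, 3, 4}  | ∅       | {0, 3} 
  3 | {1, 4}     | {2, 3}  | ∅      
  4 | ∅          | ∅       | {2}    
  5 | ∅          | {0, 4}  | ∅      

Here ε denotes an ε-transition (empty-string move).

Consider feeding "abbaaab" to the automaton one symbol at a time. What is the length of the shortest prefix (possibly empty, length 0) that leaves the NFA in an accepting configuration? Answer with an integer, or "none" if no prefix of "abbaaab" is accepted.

1

Start in {0}.
Read 'a': 0→{0, 1, 4}; union {0, 1, 4}; ε-closure = {0, 1, 2, 3, 4}.
None of the earlier sets intersect F, but {0, 1, 2, 3, 4} does.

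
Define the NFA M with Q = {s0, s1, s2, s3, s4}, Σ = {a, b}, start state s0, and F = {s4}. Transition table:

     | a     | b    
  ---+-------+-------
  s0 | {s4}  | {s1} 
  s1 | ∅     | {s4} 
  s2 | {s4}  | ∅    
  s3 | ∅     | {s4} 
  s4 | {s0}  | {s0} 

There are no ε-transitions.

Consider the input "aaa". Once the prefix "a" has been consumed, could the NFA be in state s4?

Yes

Start in {s0}.
Read 'a': s0→{s4}; now {s4}.
State s4 is in {s4}.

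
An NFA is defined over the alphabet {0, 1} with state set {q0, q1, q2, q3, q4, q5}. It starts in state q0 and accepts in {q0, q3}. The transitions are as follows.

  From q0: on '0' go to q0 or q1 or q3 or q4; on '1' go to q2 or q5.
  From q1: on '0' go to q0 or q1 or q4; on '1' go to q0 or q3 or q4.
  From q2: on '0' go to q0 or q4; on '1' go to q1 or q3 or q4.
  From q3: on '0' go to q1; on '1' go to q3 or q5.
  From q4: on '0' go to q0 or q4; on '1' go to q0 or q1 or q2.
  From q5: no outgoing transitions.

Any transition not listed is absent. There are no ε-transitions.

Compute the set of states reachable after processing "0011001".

{q0, q1, q2, q3, q4, q5}

Start in {q0}.
Read '0': q0→{q0, q1, q3, q4}; now {q0, q1, q3, q4}.
Read '0': q0→{q0, q1, q3, q4}, q1→{q0, q1, q4}, q3→{q1}, q4→{q0, q4}; now {q0, q1, q3, q4}.
Read '1': q0→{q2, q5}, q1→{q0, q3, q4}, q3→{q3, q5}, q4→{q0, q1, q2}; now {q0, q1, q2, q3, q4, q5}.
Read '1': q0→{q2, q5}, q1→{q0, q3, q4}, q2→{q1, q3, q4}, q3→{q3, q5}, q4→{q0, q1, q2}, q5→∅; now {q0, q1, q2, q3, q4, q5}.
Read '0': q0→{q0, q1, q3, q4}, q1→{q0, q1, q4}, q2→{q0, q4}, q3→{q1}, q4→{q0, q4}, q5→∅; now {q0, q1, q3, q4}.
Read '0': q0→{q0, q1, q3, q4}, q1→{q0, q1, q4}, q3→{q1}, q4→{q0, q4}; now {q0, q1, q3, q4}.
Read '1': q0→{q2, q5}, q1→{q0, q3, q4}, q3→{q3, q5}, q4→{q0, q1, q2}; now {q0, q1, q2, q3, q4, q5}.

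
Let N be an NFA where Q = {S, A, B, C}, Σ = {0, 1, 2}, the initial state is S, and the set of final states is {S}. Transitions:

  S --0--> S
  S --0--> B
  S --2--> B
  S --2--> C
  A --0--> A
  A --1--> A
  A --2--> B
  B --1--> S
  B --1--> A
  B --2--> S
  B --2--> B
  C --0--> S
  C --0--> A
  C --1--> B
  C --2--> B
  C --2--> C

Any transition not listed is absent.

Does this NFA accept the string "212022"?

Yes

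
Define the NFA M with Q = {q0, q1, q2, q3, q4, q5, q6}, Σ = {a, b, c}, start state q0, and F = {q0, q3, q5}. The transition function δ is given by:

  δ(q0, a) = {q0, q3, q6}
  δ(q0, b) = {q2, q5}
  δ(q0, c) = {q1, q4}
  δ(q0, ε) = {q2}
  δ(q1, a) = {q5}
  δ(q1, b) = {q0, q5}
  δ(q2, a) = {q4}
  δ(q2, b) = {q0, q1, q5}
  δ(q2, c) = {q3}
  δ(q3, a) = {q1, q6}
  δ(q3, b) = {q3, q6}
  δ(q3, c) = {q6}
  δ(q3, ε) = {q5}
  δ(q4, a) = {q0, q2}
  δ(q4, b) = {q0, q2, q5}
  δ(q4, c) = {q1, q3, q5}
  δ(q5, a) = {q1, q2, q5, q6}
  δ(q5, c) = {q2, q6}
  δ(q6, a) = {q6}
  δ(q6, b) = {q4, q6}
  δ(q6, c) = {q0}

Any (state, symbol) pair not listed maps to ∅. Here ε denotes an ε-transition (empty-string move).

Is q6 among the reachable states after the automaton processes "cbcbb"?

Start: ε-closure({q0}) = {q0, q2}.
Read 'c': q0→{q1, q4}, q2→{q3}; union {q1, q3, q4}; ε-closure = {q1, q3, q4, q5}.
Read 'b': q1→{q0, q5}, q3→{q3, q6}, q4→{q0, q2, q5}, q5→∅; now {q0, q2, q3, q5, q6}.
Read 'c': q0→{q1, q4}, q2→{q3}, q3→{q6}, q5→{q2, q6}, q6→{q0}; union {q0, q1, q2, q3, q4, q6}; ε-closure = {q0, q1, q2, q3, q4, q5, q6}.
Read 'b': q0→{q2, q5}, q1→{q0, q5}, q2→{q0, q1, q5}, q3→{q3, q6}, q4→{q0, q2, q5}, q5→∅, q6→{q4, q6}; now {q0, q1, q2, q3, q4, q5, q6}.
Read 'b': q0→{q2, q5}, q1→{q0, q5}, q2→{q0, q1, q5}, q3→{q3, q6}, q4→{q0, q2, q5}, q5→∅, q6→{q4, q6}; now {q0, q1, q2, q3, q4, q5, q6}.
State q6 is in {q0, q1, q2, q3, q4, q5, q6}.

Yes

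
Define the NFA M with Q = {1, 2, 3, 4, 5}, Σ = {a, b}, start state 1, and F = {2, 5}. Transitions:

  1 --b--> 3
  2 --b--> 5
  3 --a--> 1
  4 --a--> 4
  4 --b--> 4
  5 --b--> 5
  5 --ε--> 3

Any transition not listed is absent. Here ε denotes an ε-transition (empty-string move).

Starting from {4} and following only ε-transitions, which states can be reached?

Begin with {4}.
No ε-moves leave this set, so the closure equals the set itself.

{4}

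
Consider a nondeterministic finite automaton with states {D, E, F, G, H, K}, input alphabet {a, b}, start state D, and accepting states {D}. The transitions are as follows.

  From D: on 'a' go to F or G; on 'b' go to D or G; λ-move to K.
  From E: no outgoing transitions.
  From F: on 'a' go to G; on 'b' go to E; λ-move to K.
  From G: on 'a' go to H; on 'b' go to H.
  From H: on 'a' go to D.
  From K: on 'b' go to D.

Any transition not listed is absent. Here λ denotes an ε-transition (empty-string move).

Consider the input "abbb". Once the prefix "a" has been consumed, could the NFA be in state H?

No

Start: ε-closure({D}) = {D, K}.
Read 'a': D→{F, G}, K→∅; union {F, G}; ε-closure = {F, G, K}.
State H is not in {F, G, K}.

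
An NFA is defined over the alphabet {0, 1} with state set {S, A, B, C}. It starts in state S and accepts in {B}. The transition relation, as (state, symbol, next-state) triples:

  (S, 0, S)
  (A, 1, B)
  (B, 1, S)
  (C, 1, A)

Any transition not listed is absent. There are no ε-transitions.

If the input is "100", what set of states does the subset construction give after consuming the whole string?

Start in {S}.
Read '1': S→∅; now ∅.
The set is empty and remains empty for the remaining 2 symbols.

∅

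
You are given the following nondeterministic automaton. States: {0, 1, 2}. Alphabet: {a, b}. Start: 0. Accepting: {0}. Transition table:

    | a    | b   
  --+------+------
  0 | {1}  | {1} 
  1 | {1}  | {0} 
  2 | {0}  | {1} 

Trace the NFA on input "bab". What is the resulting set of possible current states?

{0}

Start in {0}.
Read 'b': 0→{1}; now {1}.
Read 'a': 1→{1}; now {1}.
Read 'b': 1→{0}; now {0}.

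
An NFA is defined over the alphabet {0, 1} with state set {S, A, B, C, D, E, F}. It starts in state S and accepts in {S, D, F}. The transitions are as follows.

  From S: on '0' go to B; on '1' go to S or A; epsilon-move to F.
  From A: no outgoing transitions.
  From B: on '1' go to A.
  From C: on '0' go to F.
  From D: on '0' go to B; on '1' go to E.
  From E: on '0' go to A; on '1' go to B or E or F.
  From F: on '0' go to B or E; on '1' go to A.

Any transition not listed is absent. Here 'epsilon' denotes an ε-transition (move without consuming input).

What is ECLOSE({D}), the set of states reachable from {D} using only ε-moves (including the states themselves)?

{D}

Begin with {D}.
No ε-moves leave this set, so the closure equals the set itself.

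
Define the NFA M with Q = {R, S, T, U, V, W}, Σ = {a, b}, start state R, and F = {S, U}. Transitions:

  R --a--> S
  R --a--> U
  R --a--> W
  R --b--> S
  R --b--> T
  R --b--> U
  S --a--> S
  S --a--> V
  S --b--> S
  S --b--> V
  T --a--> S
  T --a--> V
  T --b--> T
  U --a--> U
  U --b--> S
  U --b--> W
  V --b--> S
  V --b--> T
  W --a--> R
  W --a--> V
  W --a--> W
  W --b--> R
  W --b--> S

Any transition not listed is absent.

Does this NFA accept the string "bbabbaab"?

Yes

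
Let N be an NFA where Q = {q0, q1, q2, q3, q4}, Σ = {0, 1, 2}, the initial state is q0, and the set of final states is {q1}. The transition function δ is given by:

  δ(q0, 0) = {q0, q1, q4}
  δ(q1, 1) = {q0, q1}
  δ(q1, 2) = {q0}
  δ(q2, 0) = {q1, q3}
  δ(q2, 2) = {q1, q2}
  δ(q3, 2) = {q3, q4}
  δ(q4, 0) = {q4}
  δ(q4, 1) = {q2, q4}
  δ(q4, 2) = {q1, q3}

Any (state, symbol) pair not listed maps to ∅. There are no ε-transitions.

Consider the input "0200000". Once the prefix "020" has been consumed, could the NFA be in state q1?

Start in {q0}.
Read '0': {q0} → {q0, q1, q4}.
Read '2': {q0, q1, q4} → {q0, q1, q3}.
Read '0': {q0, q1, q3} → {q0, q1, q4}.
State q1 is in {q0, q1, q4}.

Yes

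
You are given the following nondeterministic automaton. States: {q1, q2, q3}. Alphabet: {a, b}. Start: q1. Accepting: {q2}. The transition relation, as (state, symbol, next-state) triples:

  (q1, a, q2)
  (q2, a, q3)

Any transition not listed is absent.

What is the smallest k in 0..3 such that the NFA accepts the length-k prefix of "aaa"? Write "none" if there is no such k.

Start in {q1}.
Read 'a': {q1} → {q2}.
None of the earlier sets intersect F, but {q2} does.

1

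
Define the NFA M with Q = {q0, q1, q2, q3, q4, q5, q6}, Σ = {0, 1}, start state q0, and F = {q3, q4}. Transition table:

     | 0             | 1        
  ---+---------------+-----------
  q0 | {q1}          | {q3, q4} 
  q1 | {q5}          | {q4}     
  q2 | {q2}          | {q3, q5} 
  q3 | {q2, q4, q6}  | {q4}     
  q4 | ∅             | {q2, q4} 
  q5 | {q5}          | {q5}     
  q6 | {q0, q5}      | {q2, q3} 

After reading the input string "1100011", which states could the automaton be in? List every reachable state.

{q4, q5}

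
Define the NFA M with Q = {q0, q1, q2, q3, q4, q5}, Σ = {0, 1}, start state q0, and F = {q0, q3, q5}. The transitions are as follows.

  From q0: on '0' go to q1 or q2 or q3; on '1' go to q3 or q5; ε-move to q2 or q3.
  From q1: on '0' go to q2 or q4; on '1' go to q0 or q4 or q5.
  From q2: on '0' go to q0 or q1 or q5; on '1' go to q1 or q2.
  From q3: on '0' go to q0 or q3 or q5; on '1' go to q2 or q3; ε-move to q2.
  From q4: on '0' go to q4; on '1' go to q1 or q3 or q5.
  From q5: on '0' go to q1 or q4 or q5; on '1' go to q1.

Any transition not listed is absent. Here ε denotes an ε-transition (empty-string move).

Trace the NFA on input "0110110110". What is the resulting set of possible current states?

{q0, q1, q2, q3, q4, q5}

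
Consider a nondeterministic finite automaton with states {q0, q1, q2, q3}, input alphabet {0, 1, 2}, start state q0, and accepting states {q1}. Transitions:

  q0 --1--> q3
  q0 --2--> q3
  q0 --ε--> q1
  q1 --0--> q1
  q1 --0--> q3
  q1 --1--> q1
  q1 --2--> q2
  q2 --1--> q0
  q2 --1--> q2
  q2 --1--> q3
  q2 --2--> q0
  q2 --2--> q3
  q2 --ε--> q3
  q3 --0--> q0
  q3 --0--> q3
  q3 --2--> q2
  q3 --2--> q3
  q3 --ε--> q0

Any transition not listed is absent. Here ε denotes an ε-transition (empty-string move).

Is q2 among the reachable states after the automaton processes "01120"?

No

Start: ε-closure({q0}) = {q0, q1}.
Read '0': q0→∅, q1→{q1, q3}; union {q1, q3}; ε-closure = {q0, q1, q3}.
Read '1': q0→{q3}, q1→{q1}, q3→∅; union {q1, q3}; ε-closure = {q0, q1, q3}.
Read '1': q0→{q3}, q1→{q1}, q3→∅; union {q1, q3}; ε-closure = {q0, q1, q3}.
Read '2': q0→{q3}, q1→{q2}, q3→{q2, q3}; union {q2, q3}; ε-closure = {q0, q1, q2, q3}.
Read '0': q0→∅, q1→{q1, q3}, q2→∅, q3→{q0, q3}; now {q0, q1, q3}.
State q2 is not in {q0, q1, q3}.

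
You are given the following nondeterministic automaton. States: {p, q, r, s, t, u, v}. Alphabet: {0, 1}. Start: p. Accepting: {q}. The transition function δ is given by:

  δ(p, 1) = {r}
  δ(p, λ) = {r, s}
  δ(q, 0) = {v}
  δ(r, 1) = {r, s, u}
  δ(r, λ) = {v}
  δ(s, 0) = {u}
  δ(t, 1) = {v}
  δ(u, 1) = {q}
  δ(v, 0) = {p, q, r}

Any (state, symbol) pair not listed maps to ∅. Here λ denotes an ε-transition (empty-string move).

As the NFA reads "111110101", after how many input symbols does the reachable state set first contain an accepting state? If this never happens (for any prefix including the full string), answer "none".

Start: ε-closure({p}) = {p, r, s, v}.
Read '1': p→{r}, r→{r, s, u}, s→∅, v→∅; union {r, s, u}; ε-closure = {r, s, u, v}.
Read '1': r→{r, s, u}, s→∅, u→{q}, v→∅; union {q, r, s, u}; ε-closure = {q, r, s, u, v}.
None of the earlier sets intersect F, but {q, r, s, u, v} does.

2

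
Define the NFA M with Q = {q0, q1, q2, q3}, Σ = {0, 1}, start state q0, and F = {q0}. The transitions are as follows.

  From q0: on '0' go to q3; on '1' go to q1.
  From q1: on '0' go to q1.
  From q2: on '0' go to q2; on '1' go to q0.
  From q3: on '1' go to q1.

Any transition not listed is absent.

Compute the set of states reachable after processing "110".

∅

Start in {q0}.
Read '1': q0→{q1}; now {q1}.
Read '1': q1→∅; now ∅.
The set is empty and remains empty for the remaining 1 symbol.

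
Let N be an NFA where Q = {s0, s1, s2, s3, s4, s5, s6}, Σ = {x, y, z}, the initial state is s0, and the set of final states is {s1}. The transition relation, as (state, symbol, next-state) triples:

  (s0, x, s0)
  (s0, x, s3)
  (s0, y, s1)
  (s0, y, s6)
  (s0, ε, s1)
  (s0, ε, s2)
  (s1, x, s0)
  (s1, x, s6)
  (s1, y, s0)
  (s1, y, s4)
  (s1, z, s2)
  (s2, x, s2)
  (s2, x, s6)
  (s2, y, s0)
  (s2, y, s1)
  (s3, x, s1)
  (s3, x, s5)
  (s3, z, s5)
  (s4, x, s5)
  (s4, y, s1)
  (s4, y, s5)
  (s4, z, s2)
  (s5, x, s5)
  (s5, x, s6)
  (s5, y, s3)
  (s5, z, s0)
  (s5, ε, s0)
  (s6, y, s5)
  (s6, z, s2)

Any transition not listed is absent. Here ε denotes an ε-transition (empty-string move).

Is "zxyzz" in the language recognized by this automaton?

No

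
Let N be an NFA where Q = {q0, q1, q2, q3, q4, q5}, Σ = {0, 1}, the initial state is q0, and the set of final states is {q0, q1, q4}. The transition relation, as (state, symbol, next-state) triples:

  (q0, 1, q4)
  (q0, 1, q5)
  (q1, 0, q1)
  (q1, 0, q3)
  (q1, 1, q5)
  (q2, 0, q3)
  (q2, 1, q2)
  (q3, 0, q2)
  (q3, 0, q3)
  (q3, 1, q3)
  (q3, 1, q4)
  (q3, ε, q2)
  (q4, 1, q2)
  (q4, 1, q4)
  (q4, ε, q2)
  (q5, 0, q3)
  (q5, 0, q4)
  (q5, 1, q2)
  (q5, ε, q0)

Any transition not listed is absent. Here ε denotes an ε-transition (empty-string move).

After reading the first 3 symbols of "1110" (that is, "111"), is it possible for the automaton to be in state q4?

Start in {q0}.
Read '1': q0→{q4, q5}; union {q4, q5}; ε-closure = {q0, q2, q4, q5}.
Read '1': q0→{q4, q5}, q2→{q2}, q4→{q2, q4}, q5→{q2}; union {q2, q4, q5}; ε-closure = {q0, q2, q4, q5}.
Read '1': q0→{q4, q5}, q2→{q2}, q4→{q2, q4}, q5→{q2}; union {q2, q4, q5}; ε-closure = {q0, q2, q4, q5}.
State q4 is in {q0, q2, q4, q5}.

Yes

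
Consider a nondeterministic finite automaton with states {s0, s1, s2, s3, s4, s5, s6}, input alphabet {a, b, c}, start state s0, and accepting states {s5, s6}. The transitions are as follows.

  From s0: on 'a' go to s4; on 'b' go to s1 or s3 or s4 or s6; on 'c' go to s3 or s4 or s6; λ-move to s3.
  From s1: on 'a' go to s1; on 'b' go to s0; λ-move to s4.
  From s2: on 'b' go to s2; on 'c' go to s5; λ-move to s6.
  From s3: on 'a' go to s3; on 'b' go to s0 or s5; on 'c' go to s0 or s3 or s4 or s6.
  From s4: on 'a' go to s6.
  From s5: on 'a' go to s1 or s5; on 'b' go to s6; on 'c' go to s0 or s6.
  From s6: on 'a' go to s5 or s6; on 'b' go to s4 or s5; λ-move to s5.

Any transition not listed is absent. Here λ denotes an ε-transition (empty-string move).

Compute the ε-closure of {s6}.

{s5, s6}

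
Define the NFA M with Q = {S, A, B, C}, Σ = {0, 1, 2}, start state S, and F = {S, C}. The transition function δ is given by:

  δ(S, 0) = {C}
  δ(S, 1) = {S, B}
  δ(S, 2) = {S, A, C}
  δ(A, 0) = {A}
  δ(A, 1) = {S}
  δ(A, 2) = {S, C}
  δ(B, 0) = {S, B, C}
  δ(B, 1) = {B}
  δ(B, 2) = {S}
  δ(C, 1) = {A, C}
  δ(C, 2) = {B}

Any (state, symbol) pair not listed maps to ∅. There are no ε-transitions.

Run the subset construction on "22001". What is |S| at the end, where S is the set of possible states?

Start in {S}.
Read '2': {S} → {S, A, C}.
Read '2': {S, A, C} → {S, A, B, C}.
Read '0': {S, A, B, C} → {S, A, B, C}.
Read '0': {S, A, B, C} → {S, A, B, C}.
Read '1': {S, A, B, C} → {S, A, B, C}.
That set has 4 states.

4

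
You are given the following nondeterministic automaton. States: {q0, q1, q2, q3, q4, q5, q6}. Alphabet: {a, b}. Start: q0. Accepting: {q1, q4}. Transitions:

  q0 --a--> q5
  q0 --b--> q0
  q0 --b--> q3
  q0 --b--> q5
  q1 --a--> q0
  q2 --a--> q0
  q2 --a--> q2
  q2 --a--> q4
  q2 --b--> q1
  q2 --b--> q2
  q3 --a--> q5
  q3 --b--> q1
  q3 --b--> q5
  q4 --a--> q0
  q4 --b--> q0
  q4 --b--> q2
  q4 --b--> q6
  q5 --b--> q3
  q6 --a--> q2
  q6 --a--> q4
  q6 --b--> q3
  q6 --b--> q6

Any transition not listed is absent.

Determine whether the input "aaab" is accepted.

Start in {q0}.
Read 'a': {q0} → {q5}.
Read 'a': {q5} → ∅.
The set is empty and remains empty for the remaining 2 symbols.
The final set ∅ contains no accepting state.

No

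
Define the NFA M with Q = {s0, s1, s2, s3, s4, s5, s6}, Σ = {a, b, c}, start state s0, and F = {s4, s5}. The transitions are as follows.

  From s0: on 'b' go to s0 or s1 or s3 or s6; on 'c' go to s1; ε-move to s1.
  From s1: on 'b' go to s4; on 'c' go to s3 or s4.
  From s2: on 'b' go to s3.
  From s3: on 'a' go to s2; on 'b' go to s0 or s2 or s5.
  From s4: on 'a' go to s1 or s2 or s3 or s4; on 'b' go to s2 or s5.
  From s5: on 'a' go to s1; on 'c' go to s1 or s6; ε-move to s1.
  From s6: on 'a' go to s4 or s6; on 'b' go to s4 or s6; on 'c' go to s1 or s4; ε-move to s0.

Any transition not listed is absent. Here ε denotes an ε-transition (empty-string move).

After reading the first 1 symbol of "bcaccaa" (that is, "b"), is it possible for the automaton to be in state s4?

Yes

Start: ε-closure({s0}) = {s0, s1}.
Read 'b': s0→{s0, s1, s3, s6}, s1→{s4}; now {s0, s1, s3, s4, s6}.
State s4 is in {s0, s1, s3, s4, s6}.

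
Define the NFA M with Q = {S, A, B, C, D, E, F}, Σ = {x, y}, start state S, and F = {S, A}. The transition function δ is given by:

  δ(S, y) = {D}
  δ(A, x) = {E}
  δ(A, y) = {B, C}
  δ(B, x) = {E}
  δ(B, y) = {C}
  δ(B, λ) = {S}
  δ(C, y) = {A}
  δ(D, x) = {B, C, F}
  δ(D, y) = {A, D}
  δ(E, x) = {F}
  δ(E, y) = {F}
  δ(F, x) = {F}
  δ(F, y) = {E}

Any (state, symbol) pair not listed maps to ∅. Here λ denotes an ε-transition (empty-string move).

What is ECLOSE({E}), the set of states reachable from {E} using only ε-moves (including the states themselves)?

Begin with {E}.
No ε-moves leave this set, so the closure equals the set itself.

{E}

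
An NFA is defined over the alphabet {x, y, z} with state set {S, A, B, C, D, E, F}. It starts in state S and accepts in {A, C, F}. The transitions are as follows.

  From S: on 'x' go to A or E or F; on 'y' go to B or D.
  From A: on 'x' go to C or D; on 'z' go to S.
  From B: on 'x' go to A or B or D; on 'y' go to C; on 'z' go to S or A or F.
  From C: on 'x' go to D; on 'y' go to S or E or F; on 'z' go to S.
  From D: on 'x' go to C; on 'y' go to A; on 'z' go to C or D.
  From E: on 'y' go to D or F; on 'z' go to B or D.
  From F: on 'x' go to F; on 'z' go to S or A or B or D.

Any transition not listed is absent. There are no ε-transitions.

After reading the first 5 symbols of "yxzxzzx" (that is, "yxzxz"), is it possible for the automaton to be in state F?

No

Start in {S}.
Read 'y': S→{B, D}; now {B, D}.
Read 'x': B→{A, B, D}, D→{C}; now {A, B, C, D}.
Read 'z': A→{S}, B→{S, A, F}, C→{S}, D→{C, D}; now {S, A, C, D, F}.
Read 'x': S→{A, E, F}, A→{C, D}, C→{D}, D→{C}, F→{F}; now {A, C, D, E, F}.
Read 'z': A→{S}, C→{S}, D→{C, D}, E→{B, D}, F→{S, A, B, D}; now {S, A, B, C, D}.
State F is not in {S, A, B, C, D}.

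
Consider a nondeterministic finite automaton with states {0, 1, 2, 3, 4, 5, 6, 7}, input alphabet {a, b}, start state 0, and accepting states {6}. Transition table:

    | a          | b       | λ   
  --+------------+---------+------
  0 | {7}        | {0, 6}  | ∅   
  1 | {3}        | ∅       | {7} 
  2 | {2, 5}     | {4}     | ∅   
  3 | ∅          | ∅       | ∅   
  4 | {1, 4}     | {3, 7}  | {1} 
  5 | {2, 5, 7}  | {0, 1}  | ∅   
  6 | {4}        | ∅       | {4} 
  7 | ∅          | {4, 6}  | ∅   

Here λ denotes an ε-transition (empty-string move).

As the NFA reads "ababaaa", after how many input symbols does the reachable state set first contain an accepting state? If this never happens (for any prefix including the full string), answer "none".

Start in {0}.
Read 'a': {0} → {7}.
Read 'b': {7} → {1, 4, 6, 7}.
None of the earlier sets intersect F, but {1, 4, 6, 7} does.

2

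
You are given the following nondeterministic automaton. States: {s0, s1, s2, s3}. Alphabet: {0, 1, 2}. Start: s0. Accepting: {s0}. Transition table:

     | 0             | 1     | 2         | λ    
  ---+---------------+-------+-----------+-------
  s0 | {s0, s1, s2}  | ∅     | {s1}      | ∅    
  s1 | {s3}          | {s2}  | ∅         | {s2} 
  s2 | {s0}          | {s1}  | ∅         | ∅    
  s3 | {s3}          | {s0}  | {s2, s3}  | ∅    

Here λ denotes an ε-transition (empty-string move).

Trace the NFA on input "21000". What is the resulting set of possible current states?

{s0, s1, s2, s3}

Start in {s0}.
Read '2': s0→{s1}; union {s1}; ε-closure = {s1, s2}.
Read '1': s1→{s2}, s2→{s1}; now {s1, s2}.
Read '0': s1→{s3}, s2→{s0}; now {s0, s3}.
Read '0': s0→{s0, s1, s2}, s3→{s3}; now {s0, s1, s2, s3}.
Read '0': s0→{s0, s1, s2}, s1→{s3}, s2→{s0}, s3→{s3}; now {s0, s1, s2, s3}.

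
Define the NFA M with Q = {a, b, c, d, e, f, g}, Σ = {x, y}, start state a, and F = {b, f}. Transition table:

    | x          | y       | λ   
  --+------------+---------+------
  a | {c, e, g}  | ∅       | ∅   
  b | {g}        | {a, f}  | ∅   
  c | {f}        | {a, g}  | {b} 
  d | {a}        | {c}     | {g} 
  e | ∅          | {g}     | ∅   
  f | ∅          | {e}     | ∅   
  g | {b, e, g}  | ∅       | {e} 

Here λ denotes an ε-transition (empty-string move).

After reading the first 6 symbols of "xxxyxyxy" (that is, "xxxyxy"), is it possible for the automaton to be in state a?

Yes

Start in {a}.
Read 'x': {a} → {b, c, e, g}.
Read 'x': {b, c, e, g} → {b, e, f, g}.
Read 'x': {b, e, f, g} → {b, e, g}.
Read 'y': {b, e, g} → {a, e, f, g}.
Read 'x': {a, e, f, g} → {b, c, e, g}.
Read 'y': {b, c, e, g} → {a, e, f, g}.
State a is in {a, e, f, g}.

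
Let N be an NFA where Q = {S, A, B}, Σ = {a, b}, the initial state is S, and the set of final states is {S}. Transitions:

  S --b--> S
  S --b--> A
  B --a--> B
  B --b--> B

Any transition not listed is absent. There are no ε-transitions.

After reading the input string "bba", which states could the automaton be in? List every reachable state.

Start in {S}.
Read 'b': {S} → {S, A}.
Read 'b': {S, A} → {S, A}.
Read 'a': {S, A} → ∅.

∅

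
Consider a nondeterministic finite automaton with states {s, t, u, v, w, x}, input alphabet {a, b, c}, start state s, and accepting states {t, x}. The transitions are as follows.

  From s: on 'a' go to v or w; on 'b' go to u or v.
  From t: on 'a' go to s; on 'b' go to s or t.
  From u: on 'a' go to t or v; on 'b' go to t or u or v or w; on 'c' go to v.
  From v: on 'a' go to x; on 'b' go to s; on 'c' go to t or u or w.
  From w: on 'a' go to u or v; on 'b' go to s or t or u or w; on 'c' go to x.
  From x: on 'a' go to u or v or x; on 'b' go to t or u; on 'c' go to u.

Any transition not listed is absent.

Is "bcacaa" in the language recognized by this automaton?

Start in {s}.
Read 'b': s→{u, v}; now {u, v}.
Read 'c': u→{v}, v→{t, u, w}; now {t, u, v, w}.
Read 'a': t→{s}, u→{t, v}, v→{x}, w→{u, v}; now {s, t, u, v, x}.
Read 'c': s→∅, t→∅, u→{v}, v→{t, u, w}, x→{u}; now {t, u, v, w}.
Read 'a': t→{s}, u→{t, v}, v→{x}, w→{u, v}; now {s, t, u, v, x}.
Read 'a': s→{v, w}, t→{s}, u→{t, v}, v→{x}, x→{u, v, x}; now {s, t, u, v, w, x}.
The final set {s, t, u, v, w, x} contains the accepting states t, x.

Yes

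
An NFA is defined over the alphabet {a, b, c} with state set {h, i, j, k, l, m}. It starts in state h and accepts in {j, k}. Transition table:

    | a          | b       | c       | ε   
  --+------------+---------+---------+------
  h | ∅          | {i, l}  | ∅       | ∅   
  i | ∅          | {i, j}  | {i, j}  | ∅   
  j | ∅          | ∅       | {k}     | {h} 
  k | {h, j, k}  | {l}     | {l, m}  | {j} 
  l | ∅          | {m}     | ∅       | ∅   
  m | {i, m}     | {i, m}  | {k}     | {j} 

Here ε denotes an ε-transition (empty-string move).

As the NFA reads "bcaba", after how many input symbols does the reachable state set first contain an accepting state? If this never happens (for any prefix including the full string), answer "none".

Start in {h}.
Read 'b': {h} → {i, l}.
Read 'c': {i, l} → {h, i, j}.
None of the earlier sets intersect F, but {h, i, j} does.

2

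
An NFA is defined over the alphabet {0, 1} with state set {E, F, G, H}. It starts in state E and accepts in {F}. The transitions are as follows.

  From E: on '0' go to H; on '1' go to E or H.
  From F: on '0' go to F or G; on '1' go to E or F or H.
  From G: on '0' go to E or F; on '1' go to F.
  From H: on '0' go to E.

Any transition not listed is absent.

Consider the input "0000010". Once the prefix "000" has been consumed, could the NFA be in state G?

Start in {E}.
Read '0': E→{H}; now {H}.
Read '0': H→{E}; now {E}.
Read '0': E→{H}; now {H}.
State G is not in {H}.

No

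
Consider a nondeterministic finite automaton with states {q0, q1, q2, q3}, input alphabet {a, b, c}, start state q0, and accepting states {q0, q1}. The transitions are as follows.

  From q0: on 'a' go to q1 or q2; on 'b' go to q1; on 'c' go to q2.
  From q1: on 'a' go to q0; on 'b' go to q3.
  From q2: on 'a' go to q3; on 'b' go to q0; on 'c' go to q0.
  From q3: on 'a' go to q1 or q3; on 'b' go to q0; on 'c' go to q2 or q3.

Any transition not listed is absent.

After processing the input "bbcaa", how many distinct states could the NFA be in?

Start in {q0}.
Read 'b': {q0} → {q1}.
Read 'b': {q1} → {q3}.
Read 'c': {q3} → {q2, q3}.
Read 'a': {q2, q3} → {q1, q3}.
Read 'a': {q1, q3} → {q0, q1, q3}.
That set has 3 states.

3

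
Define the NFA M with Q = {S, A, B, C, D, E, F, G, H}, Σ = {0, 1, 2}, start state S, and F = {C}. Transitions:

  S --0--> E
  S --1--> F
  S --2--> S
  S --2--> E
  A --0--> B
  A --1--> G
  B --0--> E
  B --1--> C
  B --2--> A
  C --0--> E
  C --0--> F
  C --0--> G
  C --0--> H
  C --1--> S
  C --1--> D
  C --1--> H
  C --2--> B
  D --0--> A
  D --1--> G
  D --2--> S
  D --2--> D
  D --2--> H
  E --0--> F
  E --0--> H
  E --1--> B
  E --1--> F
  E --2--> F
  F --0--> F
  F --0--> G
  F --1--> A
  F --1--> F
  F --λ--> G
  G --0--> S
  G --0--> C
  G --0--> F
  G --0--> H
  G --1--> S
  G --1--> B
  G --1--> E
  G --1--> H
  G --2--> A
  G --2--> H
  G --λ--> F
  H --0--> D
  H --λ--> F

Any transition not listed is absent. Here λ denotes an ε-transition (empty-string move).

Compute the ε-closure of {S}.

{S}

Begin with {S}.
No ε-moves leave this set, so the closure equals the set itself.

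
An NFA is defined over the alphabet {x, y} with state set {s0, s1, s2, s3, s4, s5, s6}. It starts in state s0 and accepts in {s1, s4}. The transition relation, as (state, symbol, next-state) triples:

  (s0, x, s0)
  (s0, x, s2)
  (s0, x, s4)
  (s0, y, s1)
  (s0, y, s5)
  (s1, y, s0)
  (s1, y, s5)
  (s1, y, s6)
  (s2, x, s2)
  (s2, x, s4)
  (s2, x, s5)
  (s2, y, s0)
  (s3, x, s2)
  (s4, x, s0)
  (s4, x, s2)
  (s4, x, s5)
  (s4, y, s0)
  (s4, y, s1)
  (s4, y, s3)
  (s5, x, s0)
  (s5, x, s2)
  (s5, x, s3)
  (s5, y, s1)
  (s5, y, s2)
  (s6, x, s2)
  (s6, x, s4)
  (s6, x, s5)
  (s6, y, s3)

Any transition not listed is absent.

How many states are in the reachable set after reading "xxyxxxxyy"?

5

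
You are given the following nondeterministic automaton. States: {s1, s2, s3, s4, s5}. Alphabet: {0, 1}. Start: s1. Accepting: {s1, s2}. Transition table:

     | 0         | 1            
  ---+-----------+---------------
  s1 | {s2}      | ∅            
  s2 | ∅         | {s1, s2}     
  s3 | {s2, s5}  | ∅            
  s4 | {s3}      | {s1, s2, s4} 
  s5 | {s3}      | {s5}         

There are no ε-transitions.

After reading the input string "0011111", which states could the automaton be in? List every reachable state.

Start in {s1}.
Read '0': s1→{s2}; now {s2}.
Read '0': s2→∅; now ∅.
The set is empty and remains empty for the remaining 5 symbols.

∅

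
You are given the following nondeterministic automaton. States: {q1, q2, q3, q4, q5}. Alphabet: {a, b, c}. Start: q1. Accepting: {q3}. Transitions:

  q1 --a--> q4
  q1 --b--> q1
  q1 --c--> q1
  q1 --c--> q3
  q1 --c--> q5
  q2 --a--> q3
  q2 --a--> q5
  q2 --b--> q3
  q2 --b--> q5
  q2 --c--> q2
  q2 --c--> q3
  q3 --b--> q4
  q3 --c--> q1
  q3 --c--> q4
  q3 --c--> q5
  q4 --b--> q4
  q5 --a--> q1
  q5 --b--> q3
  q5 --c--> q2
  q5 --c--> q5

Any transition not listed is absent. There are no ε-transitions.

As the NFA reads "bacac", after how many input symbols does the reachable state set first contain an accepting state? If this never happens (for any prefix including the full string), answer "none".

none

Start in {q1}.
Read 'b': {q1} → {q1}.
Read 'a': {q1} → {q4}.
Read 'c': {q4} → ∅.
The set is empty and remains empty for the remaining 2 symbols.
No reachable set along the way intersects F.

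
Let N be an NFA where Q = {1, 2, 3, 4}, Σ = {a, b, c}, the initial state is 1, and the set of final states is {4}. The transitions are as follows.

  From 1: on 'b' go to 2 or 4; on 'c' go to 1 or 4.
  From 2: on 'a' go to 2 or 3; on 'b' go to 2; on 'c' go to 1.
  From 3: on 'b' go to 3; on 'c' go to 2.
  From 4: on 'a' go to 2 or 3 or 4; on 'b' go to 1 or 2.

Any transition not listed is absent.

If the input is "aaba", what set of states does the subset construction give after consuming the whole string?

∅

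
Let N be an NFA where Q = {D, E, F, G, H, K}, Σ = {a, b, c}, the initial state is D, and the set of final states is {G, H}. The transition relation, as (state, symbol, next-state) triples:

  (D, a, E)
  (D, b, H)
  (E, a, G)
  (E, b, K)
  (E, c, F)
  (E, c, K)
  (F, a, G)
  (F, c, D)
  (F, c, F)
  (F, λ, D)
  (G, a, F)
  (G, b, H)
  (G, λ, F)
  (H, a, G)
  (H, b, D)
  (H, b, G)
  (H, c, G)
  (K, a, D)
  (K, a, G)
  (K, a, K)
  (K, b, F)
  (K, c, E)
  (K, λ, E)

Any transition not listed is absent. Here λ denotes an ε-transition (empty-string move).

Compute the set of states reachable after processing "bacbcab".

Start in {D}.
Read 'b': {D} → {H}.
Read 'a': {H} → {D, F, G}.
Read 'c': {D, F, G} → {D, F}.
Read 'b': {D, F} → {H}.
Read 'c': {H} → {D, F, G}.
Read 'a': {D, F, G} → {D, E, F, G}.
Read 'b': {D, E, F, G} → {E, H, K}.

{E, H, K}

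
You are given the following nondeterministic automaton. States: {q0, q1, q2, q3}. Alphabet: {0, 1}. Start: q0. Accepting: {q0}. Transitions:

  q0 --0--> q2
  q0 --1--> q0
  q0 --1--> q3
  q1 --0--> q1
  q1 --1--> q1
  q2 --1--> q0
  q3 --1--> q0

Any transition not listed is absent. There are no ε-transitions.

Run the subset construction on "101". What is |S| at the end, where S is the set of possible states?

1

Start in {q0}.
Read '1': {q0} → {q0, q3}.
Read '0': {q0, q3} → {q2}.
Read '1': {q2} → {q0}.
That set has 1 state.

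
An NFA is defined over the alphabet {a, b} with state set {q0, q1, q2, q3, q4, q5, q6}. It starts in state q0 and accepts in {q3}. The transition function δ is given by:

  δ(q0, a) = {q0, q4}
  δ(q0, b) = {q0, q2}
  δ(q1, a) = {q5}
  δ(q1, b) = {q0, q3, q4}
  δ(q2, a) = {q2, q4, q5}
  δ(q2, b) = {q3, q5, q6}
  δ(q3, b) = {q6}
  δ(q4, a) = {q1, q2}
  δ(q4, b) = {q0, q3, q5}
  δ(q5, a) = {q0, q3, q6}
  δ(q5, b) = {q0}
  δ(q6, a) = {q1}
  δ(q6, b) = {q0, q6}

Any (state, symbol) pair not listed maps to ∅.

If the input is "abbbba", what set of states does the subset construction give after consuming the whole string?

{q0, q1, q2, q3, q4, q5, q6}

Start in {q0}.
Read 'a': {q0} → {q0, q4}.
Read 'b': {q0, q4} → {q0, q2, q3, q5}.
Read 'b': {q0, q2, q3, q5} → {q0, q2, q3, q5, q6}.
Read 'b': {q0, q2, q3, q5, q6} → {q0, q2, q3, q5, q6}.
Read 'b': {q0, q2, q3, q5, q6} → {q0, q2, q3, q5, q6}.
Read 'a': {q0, q2, q3, q5, q6} → {q0, q1, q2, q3, q4, q5, q6}.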